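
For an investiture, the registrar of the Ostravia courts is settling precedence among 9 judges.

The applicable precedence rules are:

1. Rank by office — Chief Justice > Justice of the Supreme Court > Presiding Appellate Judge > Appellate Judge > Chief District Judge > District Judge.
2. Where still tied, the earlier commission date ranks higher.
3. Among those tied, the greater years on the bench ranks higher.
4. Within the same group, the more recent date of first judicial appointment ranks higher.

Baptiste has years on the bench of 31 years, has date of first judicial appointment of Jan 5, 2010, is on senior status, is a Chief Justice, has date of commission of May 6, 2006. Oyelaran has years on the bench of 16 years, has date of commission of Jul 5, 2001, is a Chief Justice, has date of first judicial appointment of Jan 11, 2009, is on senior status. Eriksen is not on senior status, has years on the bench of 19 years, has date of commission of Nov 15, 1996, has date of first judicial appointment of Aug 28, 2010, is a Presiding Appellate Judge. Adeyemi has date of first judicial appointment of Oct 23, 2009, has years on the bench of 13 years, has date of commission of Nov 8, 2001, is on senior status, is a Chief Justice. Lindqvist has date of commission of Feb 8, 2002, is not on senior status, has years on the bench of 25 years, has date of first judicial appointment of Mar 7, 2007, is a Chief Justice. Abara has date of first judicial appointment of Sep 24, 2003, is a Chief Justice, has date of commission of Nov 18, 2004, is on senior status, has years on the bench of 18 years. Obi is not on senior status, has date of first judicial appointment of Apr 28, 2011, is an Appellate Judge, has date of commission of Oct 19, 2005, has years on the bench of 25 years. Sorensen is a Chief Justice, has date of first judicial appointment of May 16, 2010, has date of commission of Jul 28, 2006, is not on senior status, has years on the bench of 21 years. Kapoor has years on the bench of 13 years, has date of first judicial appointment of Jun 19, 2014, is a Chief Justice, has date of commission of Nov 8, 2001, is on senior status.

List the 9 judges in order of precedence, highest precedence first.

Oyelaran, Kapoor, Adeyemi, Lindqvist, Abara, Baptiste, Sorensen, Eriksen, Obi

By office: Oyelaran, Kapoor, Adeyemi, Lindqvist, Abara, Baptiste and Sorensen (Chief Justice); then Eriksen (Presiding Appellate Judge); then Obi (Appellate Judge).
Among Oyelaran, Kapoor, Adeyemi, Lindqvist, Abara, Baptiste and Sorensen, by date of commission (earlier first): Oyelaran (Jul 5, 2001) before Kapoor and Adeyemi (Nov 8, 2001) before Lindqvist (Feb 8, 2002) before Abara (Nov 18, 2004) before Baptiste (May 6, 2006) before Sorensen (Jul 28, 2006).
Kapoor and Adeyemi both have years on the bench 13 years, so the next rule applies.
Among Kapoor and Adeyemi, by date of first judicial appointment (later first): Kapoor (Jun 19, 2014) before Adeyemi (Oct 23, 2009).
Full order: Oyelaran, Kapoor, Adeyemi, Lindqvist, Abara, Baptiste, Sorensen, Eriksen, Obi.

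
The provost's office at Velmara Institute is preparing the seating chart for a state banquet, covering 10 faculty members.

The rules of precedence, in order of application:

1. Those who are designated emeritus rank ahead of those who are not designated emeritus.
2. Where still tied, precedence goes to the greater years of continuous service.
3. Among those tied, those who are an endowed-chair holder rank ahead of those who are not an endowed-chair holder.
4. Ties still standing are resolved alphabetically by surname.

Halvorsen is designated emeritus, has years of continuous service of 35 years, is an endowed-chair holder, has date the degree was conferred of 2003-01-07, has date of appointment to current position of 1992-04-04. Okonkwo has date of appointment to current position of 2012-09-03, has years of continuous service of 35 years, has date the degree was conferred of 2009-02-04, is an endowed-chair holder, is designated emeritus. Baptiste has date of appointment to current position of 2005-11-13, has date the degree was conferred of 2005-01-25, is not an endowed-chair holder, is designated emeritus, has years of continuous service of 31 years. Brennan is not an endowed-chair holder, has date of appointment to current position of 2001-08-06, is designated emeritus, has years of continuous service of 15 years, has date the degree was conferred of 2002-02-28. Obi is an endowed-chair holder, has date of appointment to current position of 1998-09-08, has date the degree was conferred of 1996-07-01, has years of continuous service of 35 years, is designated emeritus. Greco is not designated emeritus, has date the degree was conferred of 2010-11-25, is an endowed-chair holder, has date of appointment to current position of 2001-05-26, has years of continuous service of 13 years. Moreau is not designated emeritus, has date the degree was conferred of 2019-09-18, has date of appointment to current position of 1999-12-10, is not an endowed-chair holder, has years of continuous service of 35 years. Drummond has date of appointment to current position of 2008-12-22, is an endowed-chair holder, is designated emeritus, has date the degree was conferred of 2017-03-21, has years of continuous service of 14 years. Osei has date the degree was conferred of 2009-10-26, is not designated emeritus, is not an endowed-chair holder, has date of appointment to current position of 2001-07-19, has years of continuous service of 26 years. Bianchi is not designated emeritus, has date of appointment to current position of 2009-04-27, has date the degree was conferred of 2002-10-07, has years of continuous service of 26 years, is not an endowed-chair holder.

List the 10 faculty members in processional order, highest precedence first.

Halvorsen, Obi, Okonkwo, Baptiste, Brennan, Drummond, Moreau, Bianchi, Osei, Greco

By the first rule: Halvorsen, Obi, Okonkwo, Baptiste, Brennan and Drummond (each designated emeritus); then Moreau, Bianchi, Osei and Greco (each not designated emeritus).
Among Halvorsen, Obi, Okonkwo, Baptiste, Brennan and Drummond, by years of continuous service (higher first): Halvorsen, Obi and Okonkwo (35 years) before Baptiste (31 years) before Brennan (15 years) before Drummond (14 years).
Halvorsen, Obi and Okonkwo are each an endowed-chair holder, so the next rule applies.
Among Halvorsen, Obi and Okonkwo, alphabetically by surname: Halvorsen before Obi before Okonkwo.
Among Moreau, Bianchi, Osei and Greco, by years of continuous service (higher first): Moreau (35 years) before Bianchi and Osei (26 years) before Greco (13 years).
Bianchi and Osei are each not an endowed-chair holder, so the next rule applies.
Among Bianchi and Osei, alphabetically by surname: Bianchi before Osei.
Full order: Halvorsen, Obi, Okonkwo, Baptiste, Brennan, Drummond, Moreau, Bianchi, Osei, Greco.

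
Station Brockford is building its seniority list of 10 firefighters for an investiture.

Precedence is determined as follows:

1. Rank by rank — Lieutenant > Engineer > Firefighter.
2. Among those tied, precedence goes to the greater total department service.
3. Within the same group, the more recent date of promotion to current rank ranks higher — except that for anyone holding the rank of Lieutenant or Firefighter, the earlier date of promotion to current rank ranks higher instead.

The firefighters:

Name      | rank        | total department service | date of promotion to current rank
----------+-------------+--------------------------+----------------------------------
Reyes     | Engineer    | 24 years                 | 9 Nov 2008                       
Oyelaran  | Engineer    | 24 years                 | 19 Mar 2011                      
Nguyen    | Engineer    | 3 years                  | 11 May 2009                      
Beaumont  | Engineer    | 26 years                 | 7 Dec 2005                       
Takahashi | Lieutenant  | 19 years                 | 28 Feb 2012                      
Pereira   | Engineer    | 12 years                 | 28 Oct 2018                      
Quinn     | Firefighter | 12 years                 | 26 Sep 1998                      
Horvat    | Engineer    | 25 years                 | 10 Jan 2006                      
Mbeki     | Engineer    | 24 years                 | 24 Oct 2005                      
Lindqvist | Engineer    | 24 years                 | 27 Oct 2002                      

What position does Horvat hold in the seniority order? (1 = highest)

3

By rank: Takahashi (Lieutenant); then Beaumont, Horvat, Oyelaran, Reyes, Mbeki, Lindqvist, Pereira and Nguyen (Engineer); then Quinn (Firefighter).
Among Beaumont, Horvat, Oyelaran, Reyes, Mbeki, Lindqvist, Pereira and Nguyen, by total department service (higher first): Beaumont (26 years) before Horvat (25 years) before Oyelaran, Reyes, Mbeki and Lindqvist (24 years) before Pereira (12 years) before Nguyen (3 years).
Among Oyelaran, Reyes, Mbeki and Lindqvist, by date of promotion to current rank (later first): Oyelaran (19 Mar 2011) before Reyes (9 Nov 2008) before Mbeki (24 Oct 2005) before Lindqvist (27 Oct 2002).
Order: Takahashi, Beaumont, Horvat, Oyelaran, Reyes, Mbeki, Lindqvist, Pereira, Nguyen, Quinn. So position 3.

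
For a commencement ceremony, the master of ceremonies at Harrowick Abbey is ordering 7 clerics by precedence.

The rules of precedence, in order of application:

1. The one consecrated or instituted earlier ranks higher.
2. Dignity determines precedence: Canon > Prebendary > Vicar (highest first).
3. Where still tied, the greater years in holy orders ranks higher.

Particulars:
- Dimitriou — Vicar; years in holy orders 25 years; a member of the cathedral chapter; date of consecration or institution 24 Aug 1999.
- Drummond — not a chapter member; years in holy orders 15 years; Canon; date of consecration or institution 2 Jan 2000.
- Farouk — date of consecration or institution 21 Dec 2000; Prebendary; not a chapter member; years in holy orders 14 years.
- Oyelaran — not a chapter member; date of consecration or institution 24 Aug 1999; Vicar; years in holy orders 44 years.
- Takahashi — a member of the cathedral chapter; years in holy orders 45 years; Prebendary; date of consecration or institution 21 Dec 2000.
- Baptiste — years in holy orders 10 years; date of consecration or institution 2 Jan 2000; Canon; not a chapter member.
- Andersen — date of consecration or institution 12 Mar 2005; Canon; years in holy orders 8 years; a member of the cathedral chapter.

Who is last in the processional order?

Andersen

By date of consecration or institution (earlier first): Oyelaran and Dimitriou (both 24 Aug 1999); then Drummond and Baptiste (both 2 Jan 2000); then Takahashi and Farouk (both 21 Dec 2000); then Andersen (12 Mar 2005).
Oyelaran and Dimitriou are each Vicar, so the next rule applies.
Among Oyelaran and Dimitriou, by years in holy orders (higher first): Oyelaran (44 years) before Dimitriou (25 years).
Drummond and Baptiste are each Canon, so the next rule applies.
Among Drummond and Baptiste, by years in holy orders (higher first): Drummond (15 years) before Baptiste (10 years).
Takahashi and Farouk are each Prebendary, so the next rule applies.
Among Takahashi and Farouk, by years in holy orders (higher first): Takahashi (45 years) before Farouk (14 years).
Order: Oyelaran, Dimitriou, Drummond, Baptiste, Takahashi, Farouk, Andersen.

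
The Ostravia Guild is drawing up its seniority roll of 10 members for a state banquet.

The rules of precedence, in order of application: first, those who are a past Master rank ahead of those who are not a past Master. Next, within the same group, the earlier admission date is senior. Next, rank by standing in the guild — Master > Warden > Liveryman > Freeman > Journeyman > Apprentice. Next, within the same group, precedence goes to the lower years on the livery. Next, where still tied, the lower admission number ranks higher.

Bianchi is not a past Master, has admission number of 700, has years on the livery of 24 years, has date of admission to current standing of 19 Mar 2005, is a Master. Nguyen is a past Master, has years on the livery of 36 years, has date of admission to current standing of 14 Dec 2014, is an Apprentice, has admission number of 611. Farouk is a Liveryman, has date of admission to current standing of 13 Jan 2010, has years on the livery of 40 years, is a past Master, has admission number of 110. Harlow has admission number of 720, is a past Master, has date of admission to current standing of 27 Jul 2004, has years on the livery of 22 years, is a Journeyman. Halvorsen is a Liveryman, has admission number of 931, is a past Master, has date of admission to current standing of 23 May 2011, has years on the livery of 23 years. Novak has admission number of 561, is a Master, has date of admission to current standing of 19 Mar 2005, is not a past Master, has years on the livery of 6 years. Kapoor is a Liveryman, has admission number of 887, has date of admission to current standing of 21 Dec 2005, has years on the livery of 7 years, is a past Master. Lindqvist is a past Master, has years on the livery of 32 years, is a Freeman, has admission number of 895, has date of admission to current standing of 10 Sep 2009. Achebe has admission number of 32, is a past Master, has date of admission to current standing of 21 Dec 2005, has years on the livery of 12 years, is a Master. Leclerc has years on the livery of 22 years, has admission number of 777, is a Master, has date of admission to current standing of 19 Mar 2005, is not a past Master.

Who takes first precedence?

By the first rule: Harlow, Achebe, Kapoor, Lindqvist, Farouk, Halvorsen and Nguyen (each a past Master); then Novak, Leclerc and Bianchi (each not a past Master).
Among Harlow, Achebe, Kapoor, Lindqvist, Farouk, Halvorsen and Nguyen, by date of admission to current standing (earlier first): Harlow (27 Jul 2004) before Achebe and Kapoor (21 Dec 2005) before Lindqvist (10 Sep 2009) before Farouk (13 Jan 2010) before Halvorsen (23 May 2011) before Nguyen (14 Dec 2014).
Among Achebe and Kapoor, by standing in the guild: Achebe (Master) before Kapoor (Liveryman).
Novak, Leclerc and Bianchi all have date of admission to current standing 19 Mar 2005, so the next rule applies.
Novak, Leclerc and Bianchi are each Master, so the next rule applies.
Among Novak, Leclerc and Bianchi, by years on the livery (lower first): Novak (6 years) before Leclerc (22 years) before Bianchi (24 years).
Order: Harlow, Achebe, Kapoor, Lindqvist, Farouk, Halvorsen, Nguyen, Novak, Leclerc, Bianchi.

Harlow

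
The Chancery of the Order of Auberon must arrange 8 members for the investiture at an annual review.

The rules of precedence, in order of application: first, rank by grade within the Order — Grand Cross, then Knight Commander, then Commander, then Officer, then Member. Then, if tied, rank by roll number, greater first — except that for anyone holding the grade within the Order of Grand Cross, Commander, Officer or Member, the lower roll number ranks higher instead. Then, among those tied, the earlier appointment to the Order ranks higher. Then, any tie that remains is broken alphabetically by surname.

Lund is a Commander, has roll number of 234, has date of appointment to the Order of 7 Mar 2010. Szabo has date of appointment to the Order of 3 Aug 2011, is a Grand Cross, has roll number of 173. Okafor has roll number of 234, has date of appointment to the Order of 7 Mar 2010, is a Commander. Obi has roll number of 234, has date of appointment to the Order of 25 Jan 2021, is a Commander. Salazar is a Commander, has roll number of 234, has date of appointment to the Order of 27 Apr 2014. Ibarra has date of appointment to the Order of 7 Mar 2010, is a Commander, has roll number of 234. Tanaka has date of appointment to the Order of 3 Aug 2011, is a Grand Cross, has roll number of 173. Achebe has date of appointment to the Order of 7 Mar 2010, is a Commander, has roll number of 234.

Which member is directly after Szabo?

By grade within the Order: Szabo and Tanaka (Grand Cross); then Achebe, Ibarra, Lund, Okafor, Salazar and Obi (Commander).
Szabo and Tanaka both have roll number 173, so the next rule applies.
Szabo and Tanaka both have date of appointment to the Order 3 Aug 2011, so the next rule applies.
Among Szabo and Tanaka, alphabetically by surname: Szabo before Tanaka.
Achebe, Ibarra, Lund, Okafor, Salazar and Obi all have roll number 234, so the next rule applies.
Among Achebe, Ibarra, Lund, Okafor, Salazar and Obi, by date of appointment to the Order (earlier first): Achebe, Ibarra, Lund and Okafor (7 Mar 2010) before Salazar (27 Apr 2014) before Obi (25 Jan 2021).
Among Achebe, Ibarra, Lund and Okafor, alphabetically by surname: Achebe before Ibarra before Lund before Okafor.
Order: Szabo, Tanaka, Achebe, Ibarra, Lund, Okafor, Salazar, Obi.

Tanaka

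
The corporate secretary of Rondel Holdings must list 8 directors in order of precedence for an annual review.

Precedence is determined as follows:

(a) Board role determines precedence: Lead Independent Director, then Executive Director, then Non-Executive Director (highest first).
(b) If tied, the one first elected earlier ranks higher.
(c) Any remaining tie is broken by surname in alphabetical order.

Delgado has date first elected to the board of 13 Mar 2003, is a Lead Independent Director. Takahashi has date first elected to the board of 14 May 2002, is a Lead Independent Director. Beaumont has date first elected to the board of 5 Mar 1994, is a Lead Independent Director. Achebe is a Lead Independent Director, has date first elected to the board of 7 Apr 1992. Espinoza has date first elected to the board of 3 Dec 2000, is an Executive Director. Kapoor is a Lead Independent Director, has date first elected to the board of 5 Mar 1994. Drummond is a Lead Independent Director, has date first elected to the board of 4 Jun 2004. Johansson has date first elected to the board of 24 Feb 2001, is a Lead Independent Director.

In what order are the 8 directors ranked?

By board role: Achebe, Beaumont, Kapoor, Johansson, Takahashi, Delgado and Drummond (Lead Independent Director); then Espinoza (Executive Director).
Among Achebe, Beaumont, Kapoor, Johansson, Takahashi, Delgado and Drummond, by date first elected to the board (earlier first): Achebe (7 Apr 1992) before Beaumont and Kapoor (5 Mar 1994) before Johansson (24 Feb 2001) before Takahashi (14 May 2002) before Delgado (13 Mar 2003) before Drummond (4 Jun 2004).
Among Beaumont and Kapoor, alphabetically by surname: Beaumont before Kapoor.
Full order: Achebe, Beaumont, Kapoor, Johansson, Takahashi, Delgado, Drummond, Espinoza.

Achebe, Beaumont, Kapoor, Johansson, Takahashi, Delgado, Drummond, Espinoza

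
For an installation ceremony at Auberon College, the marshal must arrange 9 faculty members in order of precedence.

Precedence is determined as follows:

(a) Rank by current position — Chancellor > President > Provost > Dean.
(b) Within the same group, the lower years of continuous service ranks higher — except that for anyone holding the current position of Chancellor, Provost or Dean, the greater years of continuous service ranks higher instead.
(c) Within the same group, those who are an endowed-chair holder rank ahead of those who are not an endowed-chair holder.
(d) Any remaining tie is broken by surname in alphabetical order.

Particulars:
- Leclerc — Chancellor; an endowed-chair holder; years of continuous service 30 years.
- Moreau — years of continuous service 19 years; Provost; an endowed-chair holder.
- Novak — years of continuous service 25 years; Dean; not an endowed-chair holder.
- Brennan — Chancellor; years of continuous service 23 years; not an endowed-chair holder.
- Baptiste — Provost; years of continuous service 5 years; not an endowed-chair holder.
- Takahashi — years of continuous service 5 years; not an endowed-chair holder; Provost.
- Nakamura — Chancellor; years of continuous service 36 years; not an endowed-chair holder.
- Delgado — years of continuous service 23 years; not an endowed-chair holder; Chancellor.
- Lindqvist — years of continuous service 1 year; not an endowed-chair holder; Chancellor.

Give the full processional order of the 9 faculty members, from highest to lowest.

Nakamura, Leclerc, Brennan, Delgado, Lindqvist, Moreau, Baptiste, Takahashi, Novak

By current position: Nakamura, Leclerc, Brennan, Delgado and Lindqvist (Chancellor); then Moreau, Baptiste and Takahashi (Provost); then Novak (Dean).
Among Nakamura, Leclerc, Brennan, Delgado and Lindqvist, by years of continuous service (higher first) (reversed rule for this group): Nakamura (36 years) before Leclerc (30 years) before Brennan and Delgado (23 years) before Lindqvist (1 year).
Brennan and Delgado are each not an endowed-chair holder, so the next rule applies.
Among Brennan and Delgado, alphabetically by surname: Brennan before Delgado.
Among Moreau, Baptiste and Takahashi, by years of continuous service (higher first) (reversed rule for this group): Moreau (19 years) before Baptiste and Takahashi (5 years).
Baptiste and Takahashi are each not an endowed-chair holder, so the next rule applies.
Among Baptiste and Takahashi, alphabetically by surname: Baptiste before Takahashi.
Full order: Nakamura, Leclerc, Brennan, Delgado, Lindqvist, Moreau, Baptiste, Takahashi, Novak.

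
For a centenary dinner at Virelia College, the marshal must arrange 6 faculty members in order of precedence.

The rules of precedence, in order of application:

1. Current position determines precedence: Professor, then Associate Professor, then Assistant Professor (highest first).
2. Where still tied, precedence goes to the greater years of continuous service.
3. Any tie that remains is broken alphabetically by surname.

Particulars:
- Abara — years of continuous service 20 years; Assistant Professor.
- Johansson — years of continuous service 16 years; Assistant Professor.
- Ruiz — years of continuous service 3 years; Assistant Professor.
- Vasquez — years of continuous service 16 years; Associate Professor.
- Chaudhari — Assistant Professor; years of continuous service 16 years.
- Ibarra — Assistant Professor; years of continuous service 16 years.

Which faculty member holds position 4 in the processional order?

By current position: Vasquez (Associate Professor); then Abara, Chaudhari, Ibarra, Johansson and Ruiz (Assistant Professor).
Among Abara, Chaudhari, Ibarra, Johansson and Ruiz, by years of continuous service (higher first): Abara (20 years) before Chaudhari, Ibarra and Johansson (16 years) before Ruiz (3 years).
Among Chaudhari, Ibarra and Johansson, alphabetically by surname: Chaudhari before Ibarra before Johansson.
Order: Vasquez, Abara, Chaudhari, Ibarra, Johansson, Ruiz.

Ibarra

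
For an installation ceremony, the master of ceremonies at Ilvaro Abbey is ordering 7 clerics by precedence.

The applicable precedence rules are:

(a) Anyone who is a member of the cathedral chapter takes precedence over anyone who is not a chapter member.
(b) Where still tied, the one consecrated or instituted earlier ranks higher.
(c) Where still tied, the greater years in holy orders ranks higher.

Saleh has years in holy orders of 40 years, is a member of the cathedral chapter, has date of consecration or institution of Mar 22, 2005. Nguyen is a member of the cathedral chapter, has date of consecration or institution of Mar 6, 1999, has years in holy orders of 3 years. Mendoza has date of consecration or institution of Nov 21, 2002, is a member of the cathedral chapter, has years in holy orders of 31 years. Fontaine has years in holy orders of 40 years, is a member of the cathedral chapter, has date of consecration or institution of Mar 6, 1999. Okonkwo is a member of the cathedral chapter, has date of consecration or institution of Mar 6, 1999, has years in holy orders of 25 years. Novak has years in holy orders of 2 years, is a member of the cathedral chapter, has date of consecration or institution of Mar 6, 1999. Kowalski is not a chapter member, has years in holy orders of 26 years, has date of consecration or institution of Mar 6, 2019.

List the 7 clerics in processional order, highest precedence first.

Fontaine, Okonkwo, Nguyen, Novak, Mendoza, Saleh, Kowalski

By the first rule: Fontaine, Okonkwo, Nguyen, Novak, Mendoza and Saleh (each a member of the cathedral chapter); then Kowalski (not a chapter member).
Among Fontaine, Okonkwo, Nguyen, Novak, Mendoza and Saleh, by date of consecration or institution (earlier first): Fontaine, Okonkwo, Nguyen and Novak (Mar 6, 1999) before Mendoza (Nov 21, 2002) before Saleh (Mar 22, 2005).
Among Fontaine, Okonkwo, Nguyen and Novak, by years in holy orders (higher first): Fontaine (40 years) before Okonkwo (25 years) before Nguyen (3 years) before Novak (2 years).
Full order: Fontaine, Okonkwo, Nguyen, Novak, Mendoza, Saleh, Kowalski.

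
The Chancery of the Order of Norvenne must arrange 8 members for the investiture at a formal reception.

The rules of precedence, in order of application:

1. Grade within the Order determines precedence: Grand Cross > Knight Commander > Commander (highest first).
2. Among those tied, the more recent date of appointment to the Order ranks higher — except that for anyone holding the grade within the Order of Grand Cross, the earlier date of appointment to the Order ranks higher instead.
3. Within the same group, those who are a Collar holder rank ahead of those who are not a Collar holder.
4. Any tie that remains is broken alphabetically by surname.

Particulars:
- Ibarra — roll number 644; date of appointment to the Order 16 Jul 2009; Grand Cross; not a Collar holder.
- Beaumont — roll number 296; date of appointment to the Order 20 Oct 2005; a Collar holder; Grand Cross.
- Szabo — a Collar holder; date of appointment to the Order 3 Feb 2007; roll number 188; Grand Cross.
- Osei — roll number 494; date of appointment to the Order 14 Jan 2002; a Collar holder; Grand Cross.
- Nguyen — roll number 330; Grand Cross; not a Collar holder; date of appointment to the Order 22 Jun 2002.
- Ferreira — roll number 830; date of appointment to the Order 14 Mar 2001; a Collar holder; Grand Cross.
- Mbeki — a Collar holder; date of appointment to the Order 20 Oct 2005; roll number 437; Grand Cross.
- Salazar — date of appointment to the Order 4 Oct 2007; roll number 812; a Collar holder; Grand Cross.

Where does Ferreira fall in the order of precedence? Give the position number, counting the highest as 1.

1

By grade within the Order: Ferreira, Osei, Nguyen, Beaumont, Mbeki, Szabo, Salazar and Ibarra (Grand Cross).
Among Ferreira, Osei, Nguyen, Beaumont, Mbeki, Szabo, Salazar and Ibarra, by date of appointment to the Order (earlier first) (reversed rule for this group): Ferreira (14 Mar 2001) before Osei (14 Jan 2002) before Nguyen (22 Jun 2002) before Beaumont and Mbeki (20 Oct 2005) before Szabo (3 Feb 2007) before Salazar (4 Oct 2007) before Ibarra (16 Jul 2009).
Beaumont and Mbeki are each a Collar holder, so the next rule applies.
Among Beaumont and Mbeki, alphabetically by surname: Beaumont before Mbeki.
Order: Ferreira, Osei, Nguyen, Beaumont, Mbeki, Szabo, Salazar, Ibarra. So position 1.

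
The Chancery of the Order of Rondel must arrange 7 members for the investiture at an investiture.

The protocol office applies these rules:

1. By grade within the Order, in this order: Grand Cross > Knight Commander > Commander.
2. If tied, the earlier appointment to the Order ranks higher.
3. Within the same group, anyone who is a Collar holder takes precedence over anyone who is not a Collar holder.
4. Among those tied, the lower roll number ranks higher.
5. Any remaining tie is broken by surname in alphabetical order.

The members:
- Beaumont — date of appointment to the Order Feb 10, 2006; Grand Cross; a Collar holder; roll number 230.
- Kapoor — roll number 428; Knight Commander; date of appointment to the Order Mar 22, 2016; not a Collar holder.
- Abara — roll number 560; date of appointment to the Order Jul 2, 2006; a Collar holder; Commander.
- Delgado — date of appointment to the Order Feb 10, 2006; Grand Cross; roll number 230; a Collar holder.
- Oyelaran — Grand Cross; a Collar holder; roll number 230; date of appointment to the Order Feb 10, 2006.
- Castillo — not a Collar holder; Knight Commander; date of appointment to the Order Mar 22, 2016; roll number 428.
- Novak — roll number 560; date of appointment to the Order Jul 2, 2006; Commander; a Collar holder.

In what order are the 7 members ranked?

Beaumont, Delgado, Oyelaran, Castillo, Kapoor, Abara, Novak

By grade within the Order: Beaumont, Delgado and Oyelaran (Grand Cross); then Castillo and Kapoor (Knight Commander); then Abara and Novak (Commander).
Beaumont, Delgado and Oyelaran all have date of appointment to the Order Feb 10, 2006, so the next rule applies.
Beaumont, Delgado and Oyelaran are each a Collar holder, so the next rule applies.
Beaumont, Delgado and Oyelaran all have roll number 230, so the next rule applies.
Among Beaumont, Delgado and Oyelaran, alphabetically by surname: Beaumont before Delgado before Oyelaran.
Castillo and Kapoor both have date of appointment to the Order Mar 22, 2016, so the next rule applies.
Castillo and Kapoor are each not a Collar holder, so the next rule applies.
Castillo and Kapoor both have roll number 428, so the next rule applies.
Among Castillo and Kapoor, alphabetically by surname: Castillo before Kapoor.
Abara and Novak both have date of appointment to the Order Jul 2, 2006, so the next rule applies.
Abara and Novak are each a Collar holder, so the next rule applies.
Abara and Novak both have roll number 560, so the next rule applies.
Among Abara and Novak, alphabetically by surname: Abara before Novak.
Full order: Beaumont, Delgado, Oyelaran, Castillo, Kapoor, Abara, Novak.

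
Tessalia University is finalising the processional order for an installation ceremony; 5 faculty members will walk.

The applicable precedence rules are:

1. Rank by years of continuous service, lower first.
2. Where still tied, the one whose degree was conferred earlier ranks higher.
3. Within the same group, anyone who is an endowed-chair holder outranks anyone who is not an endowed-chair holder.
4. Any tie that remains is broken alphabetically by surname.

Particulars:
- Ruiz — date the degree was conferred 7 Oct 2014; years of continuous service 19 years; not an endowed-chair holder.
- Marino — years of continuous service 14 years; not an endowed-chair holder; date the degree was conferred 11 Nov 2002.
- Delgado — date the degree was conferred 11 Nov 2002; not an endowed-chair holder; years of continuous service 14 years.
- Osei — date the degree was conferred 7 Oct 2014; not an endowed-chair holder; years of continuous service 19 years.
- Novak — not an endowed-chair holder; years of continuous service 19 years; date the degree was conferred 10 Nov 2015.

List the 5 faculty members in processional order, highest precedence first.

By years of continuous service (lower first): Delgado and Marino (both 14 years); then Osei, Ruiz and Novak (each 19 years).
Delgado and Marino both have date the degree was conferred 11 Nov 2002, so the next rule applies.
Delgado and Marino are each not an endowed-chair holder, so the next rule applies.
Among Delgado and Marino, alphabetically by surname: Delgado before Marino.
Among Osei, Ruiz and Novak, by date the degree was conferred (earlier first): Osei and Ruiz (7 Oct 2014) before Novak (10 Nov 2015).
Osei and Ruiz are each not an endowed-chair holder, so the next rule applies.
Among Osei and Ruiz, alphabetically by surname: Osei before Ruiz.
Full order: Delgado, Marino, Osei, Ruiz, Novak.

Delgado, Marino, Osei, Ruiz, Novak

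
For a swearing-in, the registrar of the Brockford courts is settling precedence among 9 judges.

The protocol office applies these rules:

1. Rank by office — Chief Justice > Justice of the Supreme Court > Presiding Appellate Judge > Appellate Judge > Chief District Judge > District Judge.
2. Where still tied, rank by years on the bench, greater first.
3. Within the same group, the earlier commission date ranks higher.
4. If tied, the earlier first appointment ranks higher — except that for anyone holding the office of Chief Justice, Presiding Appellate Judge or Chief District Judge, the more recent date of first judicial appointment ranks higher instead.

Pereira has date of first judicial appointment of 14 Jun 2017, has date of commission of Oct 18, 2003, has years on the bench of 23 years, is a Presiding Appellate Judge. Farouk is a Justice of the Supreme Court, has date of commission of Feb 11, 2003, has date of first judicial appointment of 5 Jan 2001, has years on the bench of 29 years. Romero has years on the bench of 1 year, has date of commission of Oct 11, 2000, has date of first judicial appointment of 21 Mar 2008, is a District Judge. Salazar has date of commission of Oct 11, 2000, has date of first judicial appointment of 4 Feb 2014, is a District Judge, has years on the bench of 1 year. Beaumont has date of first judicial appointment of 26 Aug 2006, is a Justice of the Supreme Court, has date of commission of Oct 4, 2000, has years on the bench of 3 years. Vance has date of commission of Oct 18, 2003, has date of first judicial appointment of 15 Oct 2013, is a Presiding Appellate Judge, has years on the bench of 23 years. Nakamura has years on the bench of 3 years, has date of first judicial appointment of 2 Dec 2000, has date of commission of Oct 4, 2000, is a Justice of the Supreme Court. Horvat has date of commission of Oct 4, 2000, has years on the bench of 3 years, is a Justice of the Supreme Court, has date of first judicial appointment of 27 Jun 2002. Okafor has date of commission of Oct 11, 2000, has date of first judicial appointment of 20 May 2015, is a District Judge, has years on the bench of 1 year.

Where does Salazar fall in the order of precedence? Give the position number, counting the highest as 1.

8

By office: Farouk, Nakamura, Horvat and Beaumont (Justice of the Supreme Court); then Pereira and Vance (Presiding Appellate Judge); then Romero, Salazar and Okafor (District Judge).
Among Farouk, Nakamura, Horvat and Beaumont, by years on the bench (higher first): Farouk (29 years) before Nakamura, Horvat and Beaumont (3 years).
Nakamura, Horvat and Beaumont all have date of commission Oct 4, 2000, so the next rule applies.
Among Nakamura, Horvat and Beaumont, by date of first judicial appointment (earlier first): Nakamura (2 Dec 2000) before Horvat (27 Jun 2002) before Beaumont (26 Aug 2006).
Pereira and Vance both have years on the bench 23 years, so the next rule applies.
Pereira and Vance both have date of commission Oct 18, 2003, so the next rule applies.
Among Pereira and Vance, by date of first judicial appointment (later first) (reversed rule for this group): Pereira (14 Jun 2017) before Vance (15 Oct 2013).
Romero, Salazar and Okafor all have years on the bench 1 year, so the next rule applies.
Romero, Salazar and Okafor all have date of commission Oct 11, 2000, so the next rule applies.
Among Romero, Salazar and Okafor, by date of first judicial appointment (earlier first): Romero (21 Mar 2008) before Salazar (4 Feb 2014) before Okafor (20 May 2015).
Order: Farouk, Nakamura, Horvat, Beaumont, Pereira, Vance, Romero, Salazar, Okafor. So position 8.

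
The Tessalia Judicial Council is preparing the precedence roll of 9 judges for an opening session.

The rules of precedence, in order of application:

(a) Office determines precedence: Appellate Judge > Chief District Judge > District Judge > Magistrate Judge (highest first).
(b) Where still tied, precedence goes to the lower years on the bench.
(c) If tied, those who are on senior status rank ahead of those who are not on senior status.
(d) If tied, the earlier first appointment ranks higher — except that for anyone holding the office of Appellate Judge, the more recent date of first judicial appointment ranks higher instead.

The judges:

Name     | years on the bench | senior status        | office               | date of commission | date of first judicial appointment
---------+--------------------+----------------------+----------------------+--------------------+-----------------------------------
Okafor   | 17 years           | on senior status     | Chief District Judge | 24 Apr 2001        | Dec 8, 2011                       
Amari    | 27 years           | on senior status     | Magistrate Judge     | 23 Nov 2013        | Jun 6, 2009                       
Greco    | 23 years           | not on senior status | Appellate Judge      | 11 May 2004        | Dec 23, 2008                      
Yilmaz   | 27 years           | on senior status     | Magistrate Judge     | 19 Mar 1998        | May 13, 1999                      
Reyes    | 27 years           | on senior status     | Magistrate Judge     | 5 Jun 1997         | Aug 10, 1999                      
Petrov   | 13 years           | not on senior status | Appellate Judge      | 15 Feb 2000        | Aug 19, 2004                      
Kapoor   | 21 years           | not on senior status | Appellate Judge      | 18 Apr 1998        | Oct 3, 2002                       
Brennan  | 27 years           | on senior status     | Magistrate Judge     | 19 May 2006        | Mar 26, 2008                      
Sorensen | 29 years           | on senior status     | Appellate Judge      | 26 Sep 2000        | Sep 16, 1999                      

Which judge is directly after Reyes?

By office: Petrov, Kapoor, Greco and Sorensen (Appellate Judge); then Okafor (Chief District Judge); then Yilmaz, Reyes, Brennan and Amari (Magistrate Judge).
Among Petrov, Kapoor, Greco and Sorensen, by years on the bench (lower first): Petrov (13 years) before Kapoor (21 years) before Greco (23 years) before Sorensen (29 years).
Yilmaz, Reyes, Brennan and Amari all have years on the bench 27 years, so the next rule applies.
Yilmaz, Reyes, Brennan and Amari are each on senior status, so the next rule applies.
Among Yilmaz, Reyes, Brennan and Amari, by date of first judicial appointment (earlier first): Yilmaz (May 13, 1999) before Reyes (Aug 10, 1999) before Brennan (Mar 26, 2008) before Amari (Jun 6, 2009).
Order: Petrov, Kapoor, Greco, Sorensen, Okafor, Yilmaz, Reyes, Brennan, Amari.

Brennan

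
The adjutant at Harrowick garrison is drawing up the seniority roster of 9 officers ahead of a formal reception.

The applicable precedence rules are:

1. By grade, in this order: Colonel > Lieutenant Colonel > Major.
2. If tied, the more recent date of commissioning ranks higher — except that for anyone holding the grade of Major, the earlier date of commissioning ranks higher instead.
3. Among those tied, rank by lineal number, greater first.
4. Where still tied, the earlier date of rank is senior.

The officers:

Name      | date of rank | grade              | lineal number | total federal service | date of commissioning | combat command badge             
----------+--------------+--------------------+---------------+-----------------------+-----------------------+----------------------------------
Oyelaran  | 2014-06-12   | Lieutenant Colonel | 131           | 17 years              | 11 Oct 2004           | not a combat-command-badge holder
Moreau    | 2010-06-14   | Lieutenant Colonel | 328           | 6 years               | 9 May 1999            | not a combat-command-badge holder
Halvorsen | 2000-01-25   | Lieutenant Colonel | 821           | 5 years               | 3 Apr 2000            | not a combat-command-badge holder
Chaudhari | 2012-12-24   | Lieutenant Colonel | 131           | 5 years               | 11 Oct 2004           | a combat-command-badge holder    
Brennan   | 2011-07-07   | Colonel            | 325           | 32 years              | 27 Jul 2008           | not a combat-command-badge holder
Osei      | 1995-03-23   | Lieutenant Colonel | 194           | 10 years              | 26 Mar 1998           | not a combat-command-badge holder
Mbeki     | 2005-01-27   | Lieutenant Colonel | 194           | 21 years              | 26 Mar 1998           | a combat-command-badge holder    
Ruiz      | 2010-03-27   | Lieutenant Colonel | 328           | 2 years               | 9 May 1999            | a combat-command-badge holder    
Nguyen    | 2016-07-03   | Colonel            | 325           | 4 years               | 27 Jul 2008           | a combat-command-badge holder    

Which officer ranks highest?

By grade: Brennan and Nguyen (Colonel); then Chaudhari, Oyelaran, Halvorsen, Ruiz, Moreau, Osei and Mbeki (Lieutenant Colonel).
Brennan and Nguyen both have date of commissioning 27 Jul 2008, so the next rule applies.
Brennan and Nguyen both have lineal number 325, so the next rule applies.
Among Brennan and Nguyen, by date of rank (earlier first): Brennan (2011-07-07) before Nguyen (2016-07-03).
Among Chaudhari, Oyelaran, Halvorsen, Ruiz, Moreau, Osei and Mbeki, by date of commissioning (later first): Chaudhari and Oyelaran (11 Oct 2004) before Halvorsen (3 Apr 2000) before Ruiz and Moreau (9 May 1999) before Osei and Mbeki (26 Mar 1998).
Chaudhari and Oyelaran both have lineal number 131, so the next rule applies.
Among Chaudhari and Oyelaran, by date of rank (earlier first): Chaudhari (2012-12-24) before Oyelaran (2014-06-12).
Ruiz and Moreau both have lineal number 328, so the next rule applies.
Among Ruiz and Moreau, by date of rank (earlier first): Ruiz (2010-03-27) before Moreau (2010-06-14).
Osei and Mbeki both have lineal number 194, so the next rule applies.
Among Osei and Mbeki, by date of rank (earlier first): Osei (1995-03-23) before Mbeki (2005-01-27).
Order: Brennan, Nguyen, Chaudhari, Oyelaran, Halvorsen, Ruiz, Moreau, Osei, Mbeki.

Brennan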